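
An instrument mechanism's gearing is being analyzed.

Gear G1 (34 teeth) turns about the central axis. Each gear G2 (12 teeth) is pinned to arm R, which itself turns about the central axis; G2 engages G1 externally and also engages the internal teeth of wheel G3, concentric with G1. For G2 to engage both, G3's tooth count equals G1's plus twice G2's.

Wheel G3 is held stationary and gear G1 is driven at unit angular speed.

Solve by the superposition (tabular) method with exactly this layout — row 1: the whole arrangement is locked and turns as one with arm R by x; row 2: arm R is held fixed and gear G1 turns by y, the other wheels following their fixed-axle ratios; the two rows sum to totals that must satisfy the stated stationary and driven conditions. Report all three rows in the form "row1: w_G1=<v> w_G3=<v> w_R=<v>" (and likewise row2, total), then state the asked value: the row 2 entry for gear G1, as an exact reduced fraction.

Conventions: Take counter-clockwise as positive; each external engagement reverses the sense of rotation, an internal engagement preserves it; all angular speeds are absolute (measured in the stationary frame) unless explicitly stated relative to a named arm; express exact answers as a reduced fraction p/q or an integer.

row1: w_G1=17/46 w_G3=17/46 w_R=17/46
row2: w_G1=29/46 w_G3=-17/46 w_R=0
total: w_G1=1 w_G3=0 w_R=17/46
asked value: 29/46

recognized (axles ride arm R): planetary set, 34/12/58 teeth
row 1 (train locked, turned with arm): all members turn x
row 2 — arm fixed, fixed-axis ratios: sun y, ring −(34/58)·y, arm 0
boundary: total ω_ring = x − (34/58)·y = 0 and total ω_sun = x + y = 1  ⇒  y = 29/46, x = 17/46
row 2 ring = −(34/58)·29/46 = -17/46
totals (row 1 + row 2): sun 17/46 + 29/46 = 1, ring 17/46 + (-17/46) = 0, arm 17/46 + 0 = 17/46
asked cell (row2, sun) = 29/46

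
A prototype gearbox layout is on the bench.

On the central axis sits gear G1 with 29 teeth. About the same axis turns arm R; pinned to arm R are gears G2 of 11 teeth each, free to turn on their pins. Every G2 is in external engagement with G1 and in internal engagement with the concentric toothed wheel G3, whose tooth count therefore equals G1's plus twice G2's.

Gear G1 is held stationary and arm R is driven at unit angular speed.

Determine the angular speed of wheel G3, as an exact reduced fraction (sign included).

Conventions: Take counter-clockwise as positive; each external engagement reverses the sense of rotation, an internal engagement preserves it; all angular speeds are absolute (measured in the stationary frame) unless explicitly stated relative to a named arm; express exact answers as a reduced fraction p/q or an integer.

planetary set (29T centre, 11T on arm, 51T internal) — Willis relation
ring teeth: 29 + 2·11 = 51
29(ω_sun−ω_arm) = −51(ω_ring−ω_arm),  ω_sun = 0, ω_arm = 1
ω_ring = 1 − (29/51)(0−1) = 80/51
exact speed ratio = 80/51

80/51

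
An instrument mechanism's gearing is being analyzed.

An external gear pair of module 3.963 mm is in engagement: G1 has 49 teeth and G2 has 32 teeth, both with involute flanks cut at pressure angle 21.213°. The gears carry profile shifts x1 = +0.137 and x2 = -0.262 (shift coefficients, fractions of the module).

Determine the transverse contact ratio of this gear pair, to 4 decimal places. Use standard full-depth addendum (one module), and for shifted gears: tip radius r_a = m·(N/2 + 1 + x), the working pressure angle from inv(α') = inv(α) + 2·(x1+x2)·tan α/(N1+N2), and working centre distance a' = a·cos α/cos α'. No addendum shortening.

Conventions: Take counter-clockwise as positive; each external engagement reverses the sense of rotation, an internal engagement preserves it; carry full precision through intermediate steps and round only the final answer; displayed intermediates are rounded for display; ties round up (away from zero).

single-mesh involute tooth geometry (49T engaging 32T at module 3.963)
base radii: r_b1 = 90.514612, r_b2 = 59.111583
tip radii: r_a1 = 101.599431, r_a2 = 66.332694
inv(α') = inv(21.213°) + 2·(+0.137-0.262)·tan α/(49+32) = 0.01670085  ⇒  α' = 20.74623°
a' = a·cos α / cos α' = 160.5015·cos 21.213°/cos 20.74623° = 160.000890
action lengths: √(r_a1²−r_b1²) = 46.147041, √(r_a2²−r_b2²) = 30.097292
base pitch p_b = π·m·cos α = 11.606532
CR = (46.147041 + 30.097292 − 160.000890·sin 20.74623°)/11.606532 = 1.685887
contact ratio ≈ 1.6859

1.6859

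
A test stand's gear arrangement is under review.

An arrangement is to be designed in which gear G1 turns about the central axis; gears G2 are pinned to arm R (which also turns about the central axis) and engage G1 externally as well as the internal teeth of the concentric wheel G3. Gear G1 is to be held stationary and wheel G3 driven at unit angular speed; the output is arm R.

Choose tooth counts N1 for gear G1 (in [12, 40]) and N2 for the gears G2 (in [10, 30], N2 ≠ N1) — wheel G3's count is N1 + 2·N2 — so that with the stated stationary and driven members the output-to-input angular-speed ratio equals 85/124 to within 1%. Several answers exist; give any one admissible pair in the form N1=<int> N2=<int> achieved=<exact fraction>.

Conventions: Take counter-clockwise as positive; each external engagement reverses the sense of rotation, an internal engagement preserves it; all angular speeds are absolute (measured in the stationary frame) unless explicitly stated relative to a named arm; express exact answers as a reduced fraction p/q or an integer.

N1=39 N2=23 achieved=85/124

planetary set to be sized for 85/124 (Willis relation)
Willis with ω_sun = 0: ω_arm/ω_ring = N3/(N1+N3); set equal to 85/124  ⇒  N3/N1 = (85/124)/(1 − 85/124) = 85/39
N3 = N1 + 2·N2  ⇒  N2/N1 = (N3/N1 − 1)/2 = (85/39 − 1)/2 = 23/39
smallest multiple with N1 ≥ 12 and N2 ≥ 10: k = 1  ⇒  N1 = 1·39 = 39, N2 = 1·23 = 23 (N1 ≤ 40, N2 ≤ 30, N2 ≠ N1 ✓), N3 = 39 + 2·23 = 85
check: N3/(N1+N3) with N1 = 39, N3 = 85 gives 85/124; |achieved − target| = 0 ≤ 17/2480 ✓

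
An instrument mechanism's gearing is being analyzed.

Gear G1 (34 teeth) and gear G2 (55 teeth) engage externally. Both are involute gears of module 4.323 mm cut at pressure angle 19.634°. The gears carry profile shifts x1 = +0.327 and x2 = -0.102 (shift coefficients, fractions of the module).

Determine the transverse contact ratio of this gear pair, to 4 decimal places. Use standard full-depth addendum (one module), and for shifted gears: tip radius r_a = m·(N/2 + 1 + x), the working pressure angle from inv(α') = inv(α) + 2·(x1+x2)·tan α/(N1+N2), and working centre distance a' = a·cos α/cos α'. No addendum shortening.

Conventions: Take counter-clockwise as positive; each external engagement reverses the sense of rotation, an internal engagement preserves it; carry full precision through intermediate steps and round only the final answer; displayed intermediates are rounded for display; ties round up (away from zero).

topology: single-mesh involute geometry — m = 4.323, 34T/55T pair
base radii: r_b1 = 69.218103, r_b2 = 111.970461
tip radii: r_a1 = 79.227621, r_a2 = 122.764554
inv(α') = inv(19.634°) + 2·(+0.327-0.102)·tan α/(34+55) = 0.01587864  ⇒  α' = 20.41206°
a' = a·cos α / cos α' = 192.3735·cos 19.634°/cos 20.41206° = 193.327898
action lengths: √(r_a1²−r_b1²) = 38.546986, √(r_a2²−r_b2²) = 50.336385
base pitch p_b = π·m·cos α = 12.791476
CR = (38.546986 + 50.336385 − 193.327898·sin 20.41206°)/12.791476 = 1.677408
contact ratio ≈ 1.6774

1.6774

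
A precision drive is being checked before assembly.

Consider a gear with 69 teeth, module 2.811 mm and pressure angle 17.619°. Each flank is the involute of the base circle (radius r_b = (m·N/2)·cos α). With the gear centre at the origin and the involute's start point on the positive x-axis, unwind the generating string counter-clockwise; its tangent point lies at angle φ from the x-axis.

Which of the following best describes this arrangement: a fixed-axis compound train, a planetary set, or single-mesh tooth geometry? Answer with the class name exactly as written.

single-mesh tooth geometry

topology: single-mesh involute geometry — m = 2.811, N = 69
classification: single-mesh tooth geometry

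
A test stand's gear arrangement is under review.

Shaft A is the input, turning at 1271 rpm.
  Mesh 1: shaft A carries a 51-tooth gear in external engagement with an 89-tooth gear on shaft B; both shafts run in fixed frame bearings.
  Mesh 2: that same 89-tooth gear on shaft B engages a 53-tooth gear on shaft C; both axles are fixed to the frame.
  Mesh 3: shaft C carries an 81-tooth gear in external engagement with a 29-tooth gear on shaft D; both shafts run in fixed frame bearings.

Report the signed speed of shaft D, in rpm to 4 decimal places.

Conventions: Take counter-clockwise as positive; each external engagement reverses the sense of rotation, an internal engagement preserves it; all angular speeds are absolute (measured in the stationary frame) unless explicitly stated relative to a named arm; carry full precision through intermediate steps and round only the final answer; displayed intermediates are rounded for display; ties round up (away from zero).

recognized (4 fixed axles, 3 meshes): fixed-axis compound train
mesh 1 [51T→89T]: ω = 1271.0000×51/89 = 728.3258 rpm, sense flips to −
mesh 2 [89T→53T]: ω = 728.3258×89/53 = 1223.0377 rpm, sense flips to +
mesh 3 [81T→29T]: ω = 1223.0377×81/29 = 3416.0709 rpm, sense flips to −
signed output speed = -3416.0709 rpm

-3416.0709 rpm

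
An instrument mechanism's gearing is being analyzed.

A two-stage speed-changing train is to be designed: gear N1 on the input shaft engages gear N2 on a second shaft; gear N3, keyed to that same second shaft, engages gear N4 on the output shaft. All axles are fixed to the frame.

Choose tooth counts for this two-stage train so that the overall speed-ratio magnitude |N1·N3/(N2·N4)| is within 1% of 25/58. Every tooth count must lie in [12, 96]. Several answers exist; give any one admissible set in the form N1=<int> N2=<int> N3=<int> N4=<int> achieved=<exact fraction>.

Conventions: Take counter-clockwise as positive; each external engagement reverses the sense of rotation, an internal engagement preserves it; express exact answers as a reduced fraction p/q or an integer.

topology: fixed-axis compound train — 2 stages, target 25/58
target = 25/58 in lowest terms: an exact hit needs N1·N3 = k·25 and N2·N4 = k·58 for one integer k, every count in [12, 96]; additionally prefer no 1:1 stage (N1 ≠ N2, N3 ≠ N4)
k = 1…8: no 1:1-free in-range split of k·25 and k·58 into factor pairs; take k = 9
k = 9: N1·N3 = 225 = 15·15, N2·N4 = 522 = 18·29
achieved = 15·15/(18·29) = 25/58; |achieved − target| = 0 ≤ 1/232 ✓

N1=15 N2=18 N3=15 N4=29 achieved=25/58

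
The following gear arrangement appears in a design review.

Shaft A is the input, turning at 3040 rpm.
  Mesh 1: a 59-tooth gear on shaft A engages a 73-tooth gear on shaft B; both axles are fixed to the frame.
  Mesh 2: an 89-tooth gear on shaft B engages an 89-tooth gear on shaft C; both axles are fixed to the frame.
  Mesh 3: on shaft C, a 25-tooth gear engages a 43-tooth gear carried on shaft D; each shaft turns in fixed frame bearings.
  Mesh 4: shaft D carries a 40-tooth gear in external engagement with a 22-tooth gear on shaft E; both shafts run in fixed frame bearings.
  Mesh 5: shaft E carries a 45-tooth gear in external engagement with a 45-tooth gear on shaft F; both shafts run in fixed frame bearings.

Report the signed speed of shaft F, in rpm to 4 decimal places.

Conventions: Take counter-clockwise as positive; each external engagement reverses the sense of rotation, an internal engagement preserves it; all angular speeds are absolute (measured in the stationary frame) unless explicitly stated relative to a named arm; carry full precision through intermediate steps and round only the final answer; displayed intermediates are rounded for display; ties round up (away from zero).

-2597.2371 rpm

5-mesh fixed-axis compound train (all bearings frame-fixed)
mesh 1 [59T→73T]: ω = 3040.0000×59/73 = 2456.9863 rpm, sense flips to −
mesh 2 [89T→89T]: ω = 2456.9863×89/89 = 2456.9863 rpm, sense flips to +
mesh 3 [25T→43T]: ω = 2456.9863×25/43 = 1428.4804 rpm, sense flips to −
mesh 4 [40T→22T]: ω = 1428.4804×40/22 = 2597.2371 rpm, sense flips to +
mesh 5 [45T→45T]: ω = 2597.2371×45/45 = 2597.2371 rpm, sense flips to −
signed output speed = -2597.2371 rpm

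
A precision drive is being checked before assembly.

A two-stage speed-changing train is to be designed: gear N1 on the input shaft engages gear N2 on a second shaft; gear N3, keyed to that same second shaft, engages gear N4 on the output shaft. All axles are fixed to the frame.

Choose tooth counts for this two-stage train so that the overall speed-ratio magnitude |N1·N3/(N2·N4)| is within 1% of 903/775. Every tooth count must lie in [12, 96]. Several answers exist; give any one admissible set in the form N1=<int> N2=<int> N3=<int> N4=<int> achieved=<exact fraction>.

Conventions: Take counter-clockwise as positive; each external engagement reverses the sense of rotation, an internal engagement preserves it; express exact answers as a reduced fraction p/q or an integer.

design class (target 903/775): fixed-axis compound train
target = 903/775 in lowest terms: an exact hit needs N1·N3 = k·903 and N2·N4 = k·775 for one integer k, every count in [12, 96]; additionally prefer no 1:1 stage (N1 ≠ N2, N3 ≠ N4)
k = 1: N1·N3 = 903 = 21·43, N2·N4 = 775 = 25·31
achieved = 21·43/(25·31) = 903/775; |achieved − target| = 0 ≤ 903/77500 ✓

N1=21 N2=25 N3=43 N4=31 achieved=903/775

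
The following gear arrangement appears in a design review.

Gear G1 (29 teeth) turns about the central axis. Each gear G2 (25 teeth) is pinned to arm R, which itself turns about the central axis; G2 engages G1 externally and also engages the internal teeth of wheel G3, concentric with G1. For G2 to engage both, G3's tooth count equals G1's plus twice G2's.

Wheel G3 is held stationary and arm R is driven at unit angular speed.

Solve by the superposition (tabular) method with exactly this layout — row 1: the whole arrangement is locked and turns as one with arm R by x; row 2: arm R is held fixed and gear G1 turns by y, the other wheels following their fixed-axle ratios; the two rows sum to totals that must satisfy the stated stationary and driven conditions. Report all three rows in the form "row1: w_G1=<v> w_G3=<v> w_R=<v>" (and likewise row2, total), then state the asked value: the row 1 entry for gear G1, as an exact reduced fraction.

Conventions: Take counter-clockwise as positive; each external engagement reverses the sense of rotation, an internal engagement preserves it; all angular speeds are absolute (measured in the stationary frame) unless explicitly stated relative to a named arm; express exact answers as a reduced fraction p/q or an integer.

row1: w_G1=1 w_G3=1 w_R=1
row2: w_G1=79/29 w_G3=-1 w_R=0
total: w_G1=108/29 w_G3=0 w_R=1
asked value: 1

planetary set (29T centre, 25T on arm, 79T internal) — Willis relation
row 1 — lock + rotate with arm: ω_sun = ω_ring = ω_arm = x
row 2 — arm fixed, fixed-axis ratios: sun y, ring −(29/79)·y, arm 0
boundary: total ω_ring = x − (29/79)·y = 0 and total ω_arm = x = 1  ⇒  y = 79/29, x = 1
row 2 ring = −(29/79)·79/29 = -1
totals (row 1 + row 2): sun 1 + 79/29 = 108/29, ring 1 + (-1) = 0, arm 1 + 0 = 1
asked cell (row1, sun) = 1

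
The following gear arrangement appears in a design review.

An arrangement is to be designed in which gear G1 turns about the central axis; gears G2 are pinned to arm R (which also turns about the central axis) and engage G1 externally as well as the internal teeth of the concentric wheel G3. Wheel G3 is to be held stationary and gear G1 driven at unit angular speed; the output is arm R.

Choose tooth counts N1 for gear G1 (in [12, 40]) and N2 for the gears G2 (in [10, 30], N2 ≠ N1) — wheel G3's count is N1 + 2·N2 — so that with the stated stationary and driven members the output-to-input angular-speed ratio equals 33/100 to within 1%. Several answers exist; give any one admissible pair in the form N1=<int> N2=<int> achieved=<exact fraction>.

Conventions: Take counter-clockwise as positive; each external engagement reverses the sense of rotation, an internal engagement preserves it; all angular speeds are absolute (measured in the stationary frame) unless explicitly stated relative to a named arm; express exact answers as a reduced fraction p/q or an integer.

N1=33 N2=17 achieved=33/100

planetary set to be sized for 33/100 (Willis relation)
Willis with ω_ring = 0: ω_arm/ω_sun = N1/(N1+N3); set equal to 33/100  ⇒  N3/N1 = 1/(33/100) − 1 = 67/33
N3 = N1 + 2·N2  ⇒  N2/N1 = (N3/N1 − 1)/2 = (67/33 − 1)/2 = 17/33
smallest multiple with N1 ≥ 12 and N2 ≥ 10: k = 1  ⇒  N1 = 1·33 = 33, N2 = 1·17 = 17 (N1 ≤ 40, N2 ≤ 30, N2 ≠ N1 ✓), N3 = 33 + 2·17 = 67
check: N1/(N1+N3) with N1 = 33, N3 = 67 gives 33/100; |achieved − target| = 0 ≤ 33/10000 ✓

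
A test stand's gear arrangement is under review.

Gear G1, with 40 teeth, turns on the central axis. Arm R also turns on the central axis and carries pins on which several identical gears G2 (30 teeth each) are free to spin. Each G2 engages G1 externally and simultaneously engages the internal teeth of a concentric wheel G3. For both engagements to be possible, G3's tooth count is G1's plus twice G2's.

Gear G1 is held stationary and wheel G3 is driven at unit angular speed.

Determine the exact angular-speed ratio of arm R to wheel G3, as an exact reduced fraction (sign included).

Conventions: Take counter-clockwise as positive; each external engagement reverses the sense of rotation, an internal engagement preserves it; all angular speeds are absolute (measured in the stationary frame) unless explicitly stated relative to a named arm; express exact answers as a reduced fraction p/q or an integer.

5/7

topology: planetary set — G1 40T / G2 30T / G3 100T, arm = carrier (Willis)
ring teeth: 40 + 2·30 = 100
40(ω_sun−ω_arm) = −100(ω_ring−ω_arm),  ω_sun = 0, ω_ring = 1
40(0−ω_arm) = −100(1−ω_arm)  ⇒  140·ω_arm = 100  ⇒  ω_arm = 5/7
ω_out/ω_in = 5/7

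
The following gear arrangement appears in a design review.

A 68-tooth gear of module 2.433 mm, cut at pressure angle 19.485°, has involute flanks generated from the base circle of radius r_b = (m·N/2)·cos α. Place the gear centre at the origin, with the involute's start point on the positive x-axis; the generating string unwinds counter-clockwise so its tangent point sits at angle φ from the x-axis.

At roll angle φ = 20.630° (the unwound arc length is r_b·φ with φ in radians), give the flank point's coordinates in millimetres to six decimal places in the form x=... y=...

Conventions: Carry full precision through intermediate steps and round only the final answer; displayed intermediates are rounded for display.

x=82.876865 y=1.197776

topology: single-mesh involute geometry — m = 2.433, N = 68
pitch radius r_p = m·N/2 = 2.433·68/2 = 82.722000
base radius r_b = r_p·cos α = 82.722000·cos 19.485° = 77.984416
roll angle φ = 20.630° = 0.36006142 rad
x = r_b·(cos φ + φ·sin φ) = 82.876865
y = r_b·(sin φ − φ·cos φ) = 1.197776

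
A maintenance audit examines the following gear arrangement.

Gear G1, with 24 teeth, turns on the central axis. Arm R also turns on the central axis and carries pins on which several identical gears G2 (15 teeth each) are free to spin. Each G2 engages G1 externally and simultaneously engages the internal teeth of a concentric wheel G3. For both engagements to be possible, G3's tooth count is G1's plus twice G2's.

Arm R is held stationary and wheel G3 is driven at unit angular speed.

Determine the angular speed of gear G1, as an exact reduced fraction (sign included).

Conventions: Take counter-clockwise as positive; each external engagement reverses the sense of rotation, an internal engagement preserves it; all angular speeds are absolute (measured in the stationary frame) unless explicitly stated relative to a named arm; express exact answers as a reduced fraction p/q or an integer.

recognized (axles ride arm R): planetary set, 24/15/54 teeth
ring teeth: 24 + 2·15 = 54
24(ω_sun−ω_arm) = −54(ω_ring−ω_arm),  ω_arm = 0, ω_ring = 1
ω_sun = 0 − (54/24)(1−0) = -9/4
exact speed ratio = -9/4

-9/4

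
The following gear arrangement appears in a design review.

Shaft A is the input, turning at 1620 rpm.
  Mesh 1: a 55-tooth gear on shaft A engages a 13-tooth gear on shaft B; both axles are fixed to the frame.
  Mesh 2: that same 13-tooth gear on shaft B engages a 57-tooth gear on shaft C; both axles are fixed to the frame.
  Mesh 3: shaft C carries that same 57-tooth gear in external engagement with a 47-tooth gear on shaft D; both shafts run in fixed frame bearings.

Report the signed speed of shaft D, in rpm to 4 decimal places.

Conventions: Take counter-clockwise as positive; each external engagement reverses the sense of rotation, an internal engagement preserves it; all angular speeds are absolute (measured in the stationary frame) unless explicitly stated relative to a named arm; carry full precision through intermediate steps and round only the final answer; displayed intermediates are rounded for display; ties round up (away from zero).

-1895.7447 rpm

topology: fixed-axis compound train — 3 meshes, A→D
mesh 1 [55T→13T]: ω = 1620.0000×55/13 = 6853.8462 rpm, sense flips to −
mesh 2 [13T→57T]: ω = 6853.8462×13/57 = 1563.1579 rpm, sense flips to +
mesh 3 [57T→47T]: ω = 1563.1579×57/47 = 1895.7447 rpm, sense flips to −
signed output speed = -1895.7447 rpm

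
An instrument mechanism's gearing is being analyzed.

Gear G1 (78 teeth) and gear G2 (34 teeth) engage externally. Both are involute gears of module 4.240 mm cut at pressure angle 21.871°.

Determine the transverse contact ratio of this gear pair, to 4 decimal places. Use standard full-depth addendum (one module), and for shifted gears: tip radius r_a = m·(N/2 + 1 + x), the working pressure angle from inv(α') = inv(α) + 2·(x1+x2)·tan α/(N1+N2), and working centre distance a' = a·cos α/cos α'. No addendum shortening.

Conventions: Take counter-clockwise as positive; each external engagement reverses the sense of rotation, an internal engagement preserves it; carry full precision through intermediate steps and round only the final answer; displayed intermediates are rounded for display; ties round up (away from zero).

topology: single-mesh involute geometry — m = 4.240, 78T/34T pair
base radii: r_b1 = 153.458201, r_b2 = 66.892036
tip radii: r_a1 = 169.600000, r_a2 = 76.320000
no profile shift: α' = α, a' = a
action lengths: √(r_a1²−r_b1²) = 72.213161, √(r_a2²−r_b2²) = 36.745039
base pitch p_b = π·m·cos α = 12.361619
CR = (72.213161 + 36.745039 − 237.440000·sin 21.87100°)/12.361619 = 1.658965
contact ratio ≈ 1.6590

1.6590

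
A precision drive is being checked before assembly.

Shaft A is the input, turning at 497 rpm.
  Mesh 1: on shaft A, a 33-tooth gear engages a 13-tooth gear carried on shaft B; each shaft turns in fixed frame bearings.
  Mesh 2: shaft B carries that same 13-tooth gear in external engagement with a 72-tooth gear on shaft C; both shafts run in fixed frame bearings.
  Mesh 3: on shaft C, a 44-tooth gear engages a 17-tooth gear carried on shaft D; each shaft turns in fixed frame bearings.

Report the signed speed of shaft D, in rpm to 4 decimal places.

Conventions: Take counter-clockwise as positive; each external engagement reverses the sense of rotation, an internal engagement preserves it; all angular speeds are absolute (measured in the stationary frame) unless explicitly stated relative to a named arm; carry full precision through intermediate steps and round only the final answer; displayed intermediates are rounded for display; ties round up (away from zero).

recognized (4 fixed axles, 3 meshes): fixed-axis compound train
mesh 1 [33T→13T]: ω = 497.0000×33/13 = 1261.6154 rpm, sense flips to −
mesh 2 [13T→72T]: ω = 1261.6154×13/72 = 227.7917 rpm, sense flips to +
mesh 3 [44T→17T]: ω = 227.7917×44/17 = 589.5784 rpm, sense flips to −
signed output speed = -589.5784 rpm

-589.5784 rpm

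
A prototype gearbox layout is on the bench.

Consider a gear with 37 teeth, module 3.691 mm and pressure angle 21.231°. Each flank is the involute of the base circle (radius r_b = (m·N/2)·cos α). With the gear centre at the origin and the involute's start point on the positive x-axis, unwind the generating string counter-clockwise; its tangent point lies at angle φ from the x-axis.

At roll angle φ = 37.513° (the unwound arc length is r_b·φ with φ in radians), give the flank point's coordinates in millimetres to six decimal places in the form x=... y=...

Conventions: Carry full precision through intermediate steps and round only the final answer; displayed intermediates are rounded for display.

x=75.863491 y=5.703158

recognized (one wheel, involute flank): single-mesh tooth geometry, m = 3.691, N = 37
pitch radius r_p = m·N/2 = 3.691·37/2 = 68.283500
base radius r_b = r_p·cos α = 68.283500·cos 21.231° = 63.648963
roll angle φ = 37.513° = 0.65472536 rad
x = r_b·(cos φ + φ·sin φ) = 75.863491
y = r_b·(sin φ − φ·cos φ) = 5.703158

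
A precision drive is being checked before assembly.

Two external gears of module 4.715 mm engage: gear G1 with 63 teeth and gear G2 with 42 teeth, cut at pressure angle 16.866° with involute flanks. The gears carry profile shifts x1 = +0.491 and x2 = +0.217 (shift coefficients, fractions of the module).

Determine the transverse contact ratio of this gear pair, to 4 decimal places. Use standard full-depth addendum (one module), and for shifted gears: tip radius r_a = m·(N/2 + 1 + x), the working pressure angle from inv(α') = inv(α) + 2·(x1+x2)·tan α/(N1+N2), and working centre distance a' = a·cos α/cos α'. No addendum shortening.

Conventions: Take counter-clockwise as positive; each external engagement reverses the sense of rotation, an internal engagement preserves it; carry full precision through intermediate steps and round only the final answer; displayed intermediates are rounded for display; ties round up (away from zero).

single-mesh involute tooth geometry (63T engaging 42T at module 4.715)
base radii: r_b1 = 142.133942, r_b2 = 94.755961
tip radii: r_a1 = 155.552565, r_a2 = 104.753155
inv(α') = inv(16.866°) + 2·(+0.491+0.217)·tan α/(63+42) = 0.01289646  ⇒  α' = 19.08723°
a' = a·cos α / cos α' = 247.5375·cos 16.866°/cos 19.08723° = 250.671362
action lengths: √(r_a1²−r_b1²) = 63.202398, √(r_a2²−r_b2²) = 44.660176
base pitch p_b = π·m·cos α = 14.175459
CR = (63.202398 + 44.660176 − 250.671362·sin 19.08723°)/14.175459 = 1.826481
contact ratio ≈ 1.8265

1.8265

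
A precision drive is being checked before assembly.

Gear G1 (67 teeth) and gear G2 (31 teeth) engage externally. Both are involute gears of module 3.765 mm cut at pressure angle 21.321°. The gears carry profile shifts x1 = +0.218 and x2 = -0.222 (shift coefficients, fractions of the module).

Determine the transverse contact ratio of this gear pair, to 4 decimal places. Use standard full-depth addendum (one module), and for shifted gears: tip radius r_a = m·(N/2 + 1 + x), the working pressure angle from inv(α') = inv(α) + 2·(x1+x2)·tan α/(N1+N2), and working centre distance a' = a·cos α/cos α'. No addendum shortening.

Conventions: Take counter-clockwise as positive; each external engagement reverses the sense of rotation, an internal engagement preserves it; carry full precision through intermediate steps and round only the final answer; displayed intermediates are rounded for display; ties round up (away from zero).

single-mesh involute tooth geometry (67T engaging 31T at module 3.765)
base radii: r_b1 = 117.495085, r_b2 = 54.363398
tip radii: r_a1 = 130.713270, r_a2 = 61.286670
inv(α') = inv(21.321°) + 2·(+0.218-0.222)·tan α/(67+31) = 0.01815249  ⇒  α' = 21.30901°
a' = a·cos α / cos α' = 184.4850·cos 21.321°/cos 21.30901° = 184.469936
action lengths: √(r_a1²−r_b1²) = 57.278826, √(r_a2²−r_b2²) = 28.296235
base pitch p_b = π·m·cos α = 11.018558
CR = (57.278826 + 28.296235 − 184.469936·sin 21.30901°)/11.018558 = 1.682535
contact ratio ≈ 1.6825

1.6825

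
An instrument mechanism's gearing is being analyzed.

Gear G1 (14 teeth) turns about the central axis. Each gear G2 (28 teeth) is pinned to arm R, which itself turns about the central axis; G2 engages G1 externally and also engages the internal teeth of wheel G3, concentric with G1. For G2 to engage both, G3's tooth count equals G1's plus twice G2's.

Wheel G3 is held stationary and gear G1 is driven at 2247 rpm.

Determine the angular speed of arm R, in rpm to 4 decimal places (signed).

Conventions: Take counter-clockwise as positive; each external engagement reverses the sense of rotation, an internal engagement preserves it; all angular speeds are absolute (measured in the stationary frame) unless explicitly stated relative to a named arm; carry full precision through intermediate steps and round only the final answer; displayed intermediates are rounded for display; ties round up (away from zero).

class = planetary set [G3 = 14+2·28 = 70; Willis about the carrier]
normalise by the input: solve with ω_sun = 1, then scale by 2247 rpm
ring teeth: 14 + 2·28 = 70
14(ω_sun−ω_arm) = −70(ω_ring−ω_arm),  ω_ring = 0, ω_sun = 1
14(1−ω_arm) = −70(0−ω_arm)  ⇒  84·ω_arm = 14  ⇒  ω_arm = 1/6
scale: ω_arm = 1/6 × 2247 rpm = +374.5000 rpm

+374.5000 rpm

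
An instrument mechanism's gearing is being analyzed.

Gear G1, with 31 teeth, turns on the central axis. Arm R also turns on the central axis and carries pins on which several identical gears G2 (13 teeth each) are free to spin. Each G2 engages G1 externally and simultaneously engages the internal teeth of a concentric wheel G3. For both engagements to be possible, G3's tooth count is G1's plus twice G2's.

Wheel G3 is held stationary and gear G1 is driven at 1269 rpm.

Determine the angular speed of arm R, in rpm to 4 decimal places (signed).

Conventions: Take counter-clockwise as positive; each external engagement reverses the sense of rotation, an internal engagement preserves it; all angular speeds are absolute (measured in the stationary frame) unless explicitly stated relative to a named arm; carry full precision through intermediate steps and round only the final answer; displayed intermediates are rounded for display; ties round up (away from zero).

recognized (axles ride arm R): planetary set, 31/13/57 teeth
normalise by the input: solve with ω_sun = 1, then scale by 1269 rpm
ring teeth: 31 + 2·13 = 57
31(ω_sun−ω_arm) = −57(ω_ring−ω_arm),  ω_ring = 0, ω_sun = 1
31(1−ω_arm) = −57(0−ω_arm)  ⇒  88·ω_arm = 31  ⇒  ω_arm = 31/88
scale: ω_arm = 31/88 × 1269 rpm = +447.0341 rpm

+447.0341 rpm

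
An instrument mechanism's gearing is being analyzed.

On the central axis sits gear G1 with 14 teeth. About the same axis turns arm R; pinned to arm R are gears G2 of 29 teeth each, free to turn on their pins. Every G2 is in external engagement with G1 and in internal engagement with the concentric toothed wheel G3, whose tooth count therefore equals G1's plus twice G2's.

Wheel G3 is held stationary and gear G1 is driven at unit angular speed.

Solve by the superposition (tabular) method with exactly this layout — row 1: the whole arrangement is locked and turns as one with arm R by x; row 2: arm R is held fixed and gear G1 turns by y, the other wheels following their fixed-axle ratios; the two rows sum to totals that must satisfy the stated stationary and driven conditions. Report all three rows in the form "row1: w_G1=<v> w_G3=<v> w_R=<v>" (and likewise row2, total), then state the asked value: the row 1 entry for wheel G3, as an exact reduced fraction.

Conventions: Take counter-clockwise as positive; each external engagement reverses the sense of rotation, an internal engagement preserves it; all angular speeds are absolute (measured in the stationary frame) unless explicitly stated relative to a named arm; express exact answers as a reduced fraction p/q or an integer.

row1: w_G1=7/43 w_G3=7/43 w_R=7/43
row2: w_G1=36/43 w_G3=-7/43 w_R=0
total: w_G1=1 w_G3=0 w_R=7/43
asked value: 7/43

topology: planetary set — G1 14T / G2 29T / G3 72T, arm = carrier (Willis)
row 1 — lock + rotate with arm: ω_sun = ω_ring = ω_arm = x
row 2 (arm held, sun turns y): ω_ring = −(14/72)·y, ω_arm = 0
boundary: total ω_ring = x − (14/72)·y = 0 and total ω_sun = x + y = 1  ⇒  y = 36/43, x = 7/43
row 2 ring = −(14/72)·36/43 = -7/43
totals (row 1 + row 2): sun 7/43 + 36/43 = 1, ring 7/43 + (-7/43) = 0, arm 7/43 + 0 = 7/43
asked cell (row1, ring) = 7/43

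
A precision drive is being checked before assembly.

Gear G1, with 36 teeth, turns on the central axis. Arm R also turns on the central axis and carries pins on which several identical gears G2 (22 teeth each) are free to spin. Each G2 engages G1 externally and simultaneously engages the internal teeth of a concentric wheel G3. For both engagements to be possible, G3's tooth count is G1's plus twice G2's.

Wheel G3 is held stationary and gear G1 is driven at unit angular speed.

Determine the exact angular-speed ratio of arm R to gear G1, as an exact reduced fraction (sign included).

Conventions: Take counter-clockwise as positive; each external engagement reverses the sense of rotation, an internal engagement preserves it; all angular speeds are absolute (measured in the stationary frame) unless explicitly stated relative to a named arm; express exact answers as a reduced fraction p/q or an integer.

class = planetary set [G3 = 36+2·22 = 80; Willis about the carrier]
ring teeth: 36 + 2·22 = 80
36(ω_sun−ω_arm) = −80(ω_ring−ω_arm),  ω_ring = 0, ω_sun = 1
36(1−ω_arm) = −80(0−ω_arm)  ⇒  116·ω_arm = 36  ⇒  ω_arm = 9/29
ω_out/ω_in = 9/29

9/29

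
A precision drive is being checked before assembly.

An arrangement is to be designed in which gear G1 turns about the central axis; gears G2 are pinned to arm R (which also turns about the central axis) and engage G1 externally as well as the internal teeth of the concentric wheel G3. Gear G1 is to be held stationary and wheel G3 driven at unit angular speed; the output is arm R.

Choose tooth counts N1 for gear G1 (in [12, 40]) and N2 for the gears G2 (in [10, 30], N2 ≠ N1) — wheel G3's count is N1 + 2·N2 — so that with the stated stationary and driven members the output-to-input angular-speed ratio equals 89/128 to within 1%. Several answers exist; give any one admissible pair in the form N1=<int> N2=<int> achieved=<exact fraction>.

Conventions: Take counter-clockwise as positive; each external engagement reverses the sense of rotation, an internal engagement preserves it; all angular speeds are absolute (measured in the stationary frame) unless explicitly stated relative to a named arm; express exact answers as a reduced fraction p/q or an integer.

class = planetary set [ratio 89/128 wanted; Willis about the carrier]
Willis with ω_sun = 0: ω_arm/ω_ring = N3/(N1+N3); set equal to 89/128  ⇒  N3/N1 = (89/128)/(1 − 89/128) = 89/39
N3 = N1 + 2·N2  ⇒  N2/N1 = (N3/N1 − 1)/2 = (89/39 − 1)/2 = 25/39
smallest multiple with N1 ≥ 12 and N2 ≥ 10: k = 1  ⇒  N1 = 1·39 = 39, N2 = 1·25 = 25 (N1 ≤ 40, N2 ≤ 30, N2 ≠ N1 ✓), N3 = 39 + 2·25 = 89
check: N3/(N1+N3) with N1 = 39, N3 = 89 gives 89/128; |achieved − target| = 0 ≤ 89/12800 ✓

N1=39 N2=25 achieved=89/128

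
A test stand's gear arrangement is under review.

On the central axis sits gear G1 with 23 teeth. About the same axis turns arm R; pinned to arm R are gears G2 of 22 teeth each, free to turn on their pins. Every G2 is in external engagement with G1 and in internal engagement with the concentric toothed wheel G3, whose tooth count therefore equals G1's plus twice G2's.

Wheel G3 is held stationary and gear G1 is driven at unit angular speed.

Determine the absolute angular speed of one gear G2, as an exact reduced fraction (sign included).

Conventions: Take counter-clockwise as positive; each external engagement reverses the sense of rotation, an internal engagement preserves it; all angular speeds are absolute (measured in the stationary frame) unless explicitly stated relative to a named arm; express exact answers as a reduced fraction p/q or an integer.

planetary set (23T centre, 22T on arm, 67T internal) — Willis relation
ring teeth: 23 + 2·22 = 67
23(ω_sun−ω_arm) = −67(ω_ring−ω_arm),  ω_ring = 0, ω_sun = 1
23(1−ω_arm) = −67(0−ω_arm)  ⇒  90·ω_arm = 23  ⇒  ω_arm = 23/90
sun–planet mesh: 23·(1−23/90) = −22·(ω_p−ω_arm)  ⇒  ω_p−ω_arm = -1541/1980
ω_p = 23/90 − 1541/1980 = -23/44
exact speed ratio = -23/44

-23/44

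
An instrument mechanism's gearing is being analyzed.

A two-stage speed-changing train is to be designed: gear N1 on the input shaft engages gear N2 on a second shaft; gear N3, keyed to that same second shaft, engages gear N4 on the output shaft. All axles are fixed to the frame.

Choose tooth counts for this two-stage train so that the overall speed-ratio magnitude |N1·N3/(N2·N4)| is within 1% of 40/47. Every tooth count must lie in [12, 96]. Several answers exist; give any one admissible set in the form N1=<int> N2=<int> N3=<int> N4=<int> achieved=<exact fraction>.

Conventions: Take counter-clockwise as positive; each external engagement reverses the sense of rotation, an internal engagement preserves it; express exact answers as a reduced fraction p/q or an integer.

design class (target 40/47): fixed-axis compound train
target = 40/47 in lowest terms: an exact hit needs N1·N3 = k·40 and N2·N4 = k·47 for one integer k, every count in [12, 96]; additionally prefer no 1:1 stage (N1 ≠ N2, N3 ≠ N4)
k = 1…11: no 1:1-free in-range split of k·40 and k·47 into factor pairs; take k = 12
k = 12: N1·N3 = 480 = 12·40, N2·N4 = 564 = 47·12
achieved = 12·40/(47·12) = 40/47; |achieved − target| = 0 ≤ 2/235 ✓

N1=12 N2=47 N3=40 N4=12 achieved=40/47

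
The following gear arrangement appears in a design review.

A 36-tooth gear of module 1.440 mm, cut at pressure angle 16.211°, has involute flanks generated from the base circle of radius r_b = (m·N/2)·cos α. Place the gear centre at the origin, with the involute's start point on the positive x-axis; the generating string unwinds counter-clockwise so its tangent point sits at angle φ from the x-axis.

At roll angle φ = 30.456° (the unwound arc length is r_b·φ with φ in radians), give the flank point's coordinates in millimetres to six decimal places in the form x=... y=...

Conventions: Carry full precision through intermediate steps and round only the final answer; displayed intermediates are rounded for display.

topology: single-mesh involute geometry — m = 1.440, N = 36
pitch radius r_p = m·N/2 = 1.440·36/2 = 25.920000
base radius r_b = r_p·cos α = 25.920000·cos 16.211° = 24.889424
roll angle φ = 30.456° = 0.53155748 rad
x = r_b·(cos φ + φ·sin φ) = 28.161205
y = r_b·(sin φ − φ·cos φ) = 1.211220

x=28.161205 y=1.211220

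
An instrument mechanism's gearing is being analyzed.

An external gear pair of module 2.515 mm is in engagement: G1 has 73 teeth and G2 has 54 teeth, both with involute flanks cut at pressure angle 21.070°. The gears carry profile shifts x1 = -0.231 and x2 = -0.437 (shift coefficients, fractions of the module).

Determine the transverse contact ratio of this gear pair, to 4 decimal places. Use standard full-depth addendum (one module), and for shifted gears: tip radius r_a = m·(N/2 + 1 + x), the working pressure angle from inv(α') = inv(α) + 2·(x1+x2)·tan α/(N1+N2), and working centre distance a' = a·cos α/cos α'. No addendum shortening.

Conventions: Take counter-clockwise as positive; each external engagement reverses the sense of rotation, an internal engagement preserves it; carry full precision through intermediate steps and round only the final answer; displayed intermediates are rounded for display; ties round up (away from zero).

single-mesh involute tooth geometry (73T engaging 54T at module 2.515)
base radii: r_b1 = 85.660094, r_b2 = 63.365001
tip radii: r_a1 = 93.731535, r_a2 = 69.320945
inv(α') = inv(21.070°) + 2·(-0.231-0.437)·tan α/(73+54) = 0.01347269  ⇒  α' = 19.35878°
a' = a·cos α / cos α' = 159.7025·cos 21.070°/cos 19.35878° = 157.955687
action lengths: √(r_a1²−r_b1²) = 38.051925, √(r_a2²−r_b2²) = 28.111743
base pitch p_b = π·m·cos α = 7.372853
CR = (38.051925 + 28.111743 − 157.955687·sin 19.35878°)/7.372853 = 1.872293
contact ratio ≈ 1.8723

1.8723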